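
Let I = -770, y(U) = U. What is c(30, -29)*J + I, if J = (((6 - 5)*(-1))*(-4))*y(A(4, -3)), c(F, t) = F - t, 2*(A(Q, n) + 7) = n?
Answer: -2776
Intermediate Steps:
A(Q, n) = -7 + n/2
J = -34 (J = (((6 - 5)*(-1))*(-4))*(-7 + (1/2)*(-3)) = ((1*(-1))*(-4))*(-7 - 3/2) = -1*(-4)*(-17/2) = 4*(-17/2) = -34)
c(30, -29)*J + I = (30 - 1*(-29))*(-34) - 770 = (30 + 29)*(-34) - 770 = 59*(-34) - 770 = -2006 - 770 = -2776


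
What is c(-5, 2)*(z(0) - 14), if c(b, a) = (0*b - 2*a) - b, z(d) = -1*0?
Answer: -14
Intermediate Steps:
z(d) = 0
c(b, a) = -b - 2*a (c(b, a) = (0 - 2*a) - b = -2*a - b = -b - 2*a)
c(-5, 2)*(z(0) - 14) = (-1*(-5) - 2*2)*(0 - 14) = (5 - 4)*(-14) = 1*(-14) = -14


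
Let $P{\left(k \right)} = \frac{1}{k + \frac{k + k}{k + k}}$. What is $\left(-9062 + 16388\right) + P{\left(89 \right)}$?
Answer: $\frac{659341}{90} \approx 7326.0$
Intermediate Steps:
$P{\left(k \right)} = \frac{1}{1 + k}$ ($P{\left(k \right)} = \frac{1}{k + \frac{2 k}{2 k}} = \frac{1}{k + 2 k \frac{1}{2 k}} = \frac{1}{k + 1} = \frac{1}{1 + k}$)
$\left(-9062 + 16388\right) + P{\left(89 \right)} = \left(-9062 + 16388\right) + \frac{1}{1 + 89} = 7326 + \frac{1}{90} = \frac{659341}{90}$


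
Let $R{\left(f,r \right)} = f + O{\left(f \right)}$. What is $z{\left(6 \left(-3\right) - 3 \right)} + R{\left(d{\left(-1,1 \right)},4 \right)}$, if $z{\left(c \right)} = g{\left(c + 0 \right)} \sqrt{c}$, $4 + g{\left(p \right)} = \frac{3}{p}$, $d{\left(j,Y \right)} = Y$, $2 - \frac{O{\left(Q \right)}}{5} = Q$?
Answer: $6 - \frac{29 i \sqrt{21}}{7} \approx 6.0 - 18.985 i$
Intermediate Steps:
$O{\left(Q \right)} = 10 - 5 Q$
$g{\left(p \right)} = -4 + \frac{3}{p}$
$R{\left(f,r \right)} = 10 - 4 f$ ($R{\left(f,r \right)} = f - \left(-10 + 5 f\right) = 10 - 4 f$)
$z{\left(c \right)} = \sqrt{c} \left(-4 + \frac{3}{c}\right)$ ($z{\left(c \right)} = \left(-4 + \frac{3}{c + 0}\right) \sqrt{c} = \left(-4 + \frac{3}{c}\right) \sqrt{c} = \sqrt{c} \left(-4 + \frac{3}{c}\right)$)
$z{\left(6 \left(-3\right) - 3 \right)} + R{\left(d{\left(-1,1 \right)},4 \right)} = \frac{3 - 4 \left(6 \left(-3\right) - 3\right)}{\sqrt{6 \left(-3\right) - 3}} + \left(10 - 4\right) = \frac{3 - 4 \left(-18 - 3\right)}{\sqrt{-18 - 3}} + \left(10 - 4\right) = \frac{3 - -84}{i \sqrt{21}} + 6 = - \frac{i \sqrt{21}}{21} \left(3 + 84\right) + 6 = - \frac{i \sqrt{21}}{21} \cdot 87 + 6 = - \frac{29 i \sqrt{21}}{7} + 6 = 6 - \frac{29 i \sqrt{21}}{7}$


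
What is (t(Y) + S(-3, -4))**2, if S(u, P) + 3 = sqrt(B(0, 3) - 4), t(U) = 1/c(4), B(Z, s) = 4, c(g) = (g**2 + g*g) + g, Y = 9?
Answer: 11449/1296 ≈ 8.8341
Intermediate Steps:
c(g) = g + 2*g**2 (c(g) = (g**2 + g**2) + g = 2*g**2 + g = g + 2*g**2)
t(U) = 1/36 (t(U) = 1/(4*(1 + 2*4)) = 1/(4*(1 + 8)) = 1/(4*9) = 1/36)
S(u, P) = -3 (S(u, P) = -3 + sqrt(4 - 4) = -3 + sqrt(0) = -3 + 0 = -3)
(t(Y) + S(-3, -4))**2 = (1/36 - 3)**2 = (-107/36)**2 = 11449/1296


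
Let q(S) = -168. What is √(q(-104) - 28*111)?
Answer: 6*I*√91 ≈ 57.236*I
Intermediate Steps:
√(q(-104) - 28*111) = √(-168 - 28*111) = √(-168 - 3108) = √(-3276) = 6*I*√91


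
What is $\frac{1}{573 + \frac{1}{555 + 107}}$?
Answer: $\frac{662}{379327} \approx 0.0017452$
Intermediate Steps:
$\frac{1}{573 + \frac{1}{555 + 107}} = \frac{1}{573 + \frac{1}{662}} = \frac{1}{\frac{379327}{662}} = \frac{662}{379327}$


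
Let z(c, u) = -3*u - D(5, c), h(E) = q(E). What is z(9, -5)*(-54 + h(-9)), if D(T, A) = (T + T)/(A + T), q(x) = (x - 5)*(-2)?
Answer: -2600/7 ≈ -371.43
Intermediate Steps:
q(x) = 10 - 2*x (q(x) = (-5 + x)*(-2) = 10 - 2*x)
D(T, A) = 2*T/(A + T) (D(T, A) = (2*T)/(A + T) = 2*T/(A + T))
h(E) = 10 - 2*E
z(c, u) = -10/(5 + c) - 3*u (z(c, u) = -3*u - 2*5/(c + 5) = -3*u - 2*5/(5 + c) = -3*u - 10/(5 + c) = -10/(5 + c) - 3*u)
z(9, -5)*(-54 + h(-9)) = ((-10 - 3*(-5)*(5 + 9))/(5 + 9))*(-54 + (10 - 2*(-9))) = ((-10 - 3*(-5)*14)/14)*(-54 + (10 + 18)) = ((-10 + 210)/14)*(-54 + 28) = ((1/14)*200)*(-26) = (100/7)*(-26) = -2600/7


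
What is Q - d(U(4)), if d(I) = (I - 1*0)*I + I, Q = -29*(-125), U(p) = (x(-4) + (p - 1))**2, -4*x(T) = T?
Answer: 3353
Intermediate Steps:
x(T) = -T/4
U(p) = p**2 (U(p) = (-1/4*(-4) + (p - 1))**2 = (1 + (-1 + p))**2 = p**2)
Q = 3625
d(I) = I + I**2 (d(I) = (I + 0)*I + I = I*I + I = I**2 + I = I + I**2)
Q - d(U(4)) = 3625 - 4**2*(1 + 4**2) = 3625 - 16*(1 + 16) = 3625 - 16*17 = 3625 - 1*272 = 3625 - 272 = 3353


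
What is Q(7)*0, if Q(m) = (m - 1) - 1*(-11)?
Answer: 0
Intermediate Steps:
Q(m) = 10 + m (Q(m) = (-1 + m) + 11 = 10 + m)
Q(7)*0 = (10 + 7)*0 = 17*0 = 0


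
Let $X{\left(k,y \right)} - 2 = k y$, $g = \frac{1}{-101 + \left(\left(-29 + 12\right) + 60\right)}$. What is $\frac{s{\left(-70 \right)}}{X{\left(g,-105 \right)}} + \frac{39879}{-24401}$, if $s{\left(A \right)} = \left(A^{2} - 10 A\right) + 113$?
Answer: $\frac{621273515}{414817} \approx 1497.7$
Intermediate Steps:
$s{\left(A \right)} = 113 + A^{2} - 10 A$
$g = - \frac{1}{58}$ ($g = \frac{1}{-101 + \left(-17 + 60\right)} = \frac{1}{-101 + 43} = \frac{1}{-58} = - \frac{1}{58} \approx -0.017241$)
$X{\left(k,y \right)} = 2 + k y$
$\frac{s{\left(-70 \right)}}{X{\left(g,-105 \right)}} + \frac{39879}{-24401} = \frac{113 + \left(-70\right)^{2} - -700}{2 - - \frac{105}{58}} + \frac{39879}{-24401} = \frac{113 + 4900 + 700}{2 + \frac{105}{58}} + 39879 \left(- \frac{1}{24401}\right) = \frac{5713}{\frac{221}{58}} - \frac{39879}{24401} = 5713 \cdot \frac{58}{221} - \frac{39879}{24401} = \frac{331354}{221} - \frac{39879}{24401} = \frac{621273515}{414817}$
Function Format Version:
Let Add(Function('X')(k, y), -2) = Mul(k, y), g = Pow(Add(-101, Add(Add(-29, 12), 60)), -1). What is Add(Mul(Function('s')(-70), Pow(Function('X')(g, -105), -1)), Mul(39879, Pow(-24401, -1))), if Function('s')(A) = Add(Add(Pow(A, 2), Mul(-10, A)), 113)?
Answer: Rational(621273515, 414817) ≈ 1497.7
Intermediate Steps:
Function('s')(A) = Add(113, Pow(A, 2), Mul(-10, A))
g = Rational(-1, 58) (g = Pow(Add(-101, Add(-17, 60)), -1) = Pow(Add(-101, 43), -1) = Pow(-58, -1) = Rational(-1, 58) ≈ -0.017241)
Function('X')(k, y) = Add(2, Mul(k, y))
Add(Mul(Function('s')(-70), Pow(Function('X')(g, -105), -1)), Mul(39879, Pow(-24401, -1))) = Add(Mul(Add(113, Pow(-70, 2), Mul(-10, -70)), Pow(Add(2, Mul(Rational(-1, 58), -105)), -1)), Mul(39879, Pow(-24401, -1))) = Add(Mul(Add(113, 4900, 700), Pow(Add(2, Rational(105, 58)), -1)), Mul(39879, Rational(-1, 24401))) = Add(Mul(5713, Pow(Rational(221, 58), -1)), Rational(-39879, 24401)) = Add(Mul(5713, Rational(58, 221)), Rational(-39879, 24401)) = Add(Rational(331354, 221), Rational(-39879, 24401)) = Rational(621273515, 414817)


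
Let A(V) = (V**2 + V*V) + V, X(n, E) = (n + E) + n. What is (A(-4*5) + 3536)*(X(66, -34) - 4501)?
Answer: -19003348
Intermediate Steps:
X(n, E) = E + 2*n (X(n, E) = (E + n) + n = E + 2*n)
A(V) = V + 2*V**2 (A(V) = (V**2 + V**2) + V = 2*V**2 + V = V + 2*V**2)
(A(-4*5) + 3536)*(X(66, -34) - 4501) = ((-4*5)*(1 + 2*(-4*5)) + 3536)*((-34 + 2*66) - 4501) = (-20*(1 + 2*(-20)) + 3536)*((-34 + 132) - 4501) = (-20*(1 - 40) + 3536)*(98 - 4501) = (-20*(-39) + 3536)*(-4403) = (780 + 3536)*(-4403) = 4316*(-4403) = -19003348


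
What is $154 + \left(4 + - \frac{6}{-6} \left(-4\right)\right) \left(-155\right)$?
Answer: $154$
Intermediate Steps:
$154 + \left(4 + - \frac{6}{-6} \left(-4\right)\right) \left(-155\right) = 154 + \left(4 + \left(-6\right) \left(- \frac{1}{6}\right) \left(-4\right)\right) \left(-155\right) = 154 + \left(4 + 1 \left(-4\right)\right) \left(-155\right) = 154 + \left(4 - 4\right) \left(-155\right) = 154 + 0 \left(-155\right) = 154 + 0 = 154$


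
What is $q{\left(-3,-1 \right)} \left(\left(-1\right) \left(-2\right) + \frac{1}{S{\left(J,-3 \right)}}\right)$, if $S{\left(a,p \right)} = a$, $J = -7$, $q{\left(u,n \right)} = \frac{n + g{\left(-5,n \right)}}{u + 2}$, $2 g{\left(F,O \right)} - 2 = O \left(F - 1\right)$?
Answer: $- \frac{39}{7} \approx -5.5714$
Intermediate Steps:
$g{\left(F,O \right)} = 1 + \frac{O \left(-1 + F\right)}{2}$ ($g{\left(F,O \right)} = 1 + \frac{O \left(F - 1\right)}{2} = 1 + \frac{O \left(-1 + F\right)}{2}$)
$q{\left(u,n \right)} = \frac{1 - 2 n}{2 + u}$ ($q{\left(u,n \right)} = \frac{n + \left(1 - \frac{n}{2} + \frac{1}{2} \left(-5\right) n\right)}{u + 2} = \frac{n - \left(-1 + 3 n\right)}{2 + u} = \frac{1 - 2 n}{2 + u}$)
$q{\left(-3,-1 \right)} \left(\left(-1\right) \left(-2\right) + \frac{1}{S{\left(J,-3 \right)}}\right) = \frac{1 - -2}{2 - 3} \left(\left(-1\right) \left(-2\right) + \frac{1}{-7}\right) = \frac{1 + 2}{-1} \left(2 - \frac{1}{7}\right) = \left(-1\right) 3 \cdot \frac{13}{7} = \left(-3\right) \frac{13}{7} = - \frac{39}{7}$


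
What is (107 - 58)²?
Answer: 2401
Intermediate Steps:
(107 - 58)² = 49² = 2401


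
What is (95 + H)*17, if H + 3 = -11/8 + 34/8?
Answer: 12903/8 ≈ 1612.9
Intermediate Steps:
H = -1/8 (H = -3 + (-11/8 + 34/8) = -3 + (-11*1/8 + 34*(1/8)) = -3 + (-11/8 + 17/4) = -3 + 23/8 = -1/8 ≈ -0.12500)
(95 + H)*17 = (95 - 1/8)*17 = (759/8)*17 = 12903/8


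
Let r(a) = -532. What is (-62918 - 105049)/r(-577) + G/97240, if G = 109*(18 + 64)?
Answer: 1021116631/3233230 ≈ 315.82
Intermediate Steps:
G = 8938 (G = 109*82 = 8938)
(-62918 - 105049)/r(-577) + G/97240 = (-62918 - 105049)/(-532) + 8938/97240 = -167967*(-1/532) + 8938*(1/97240) = 167967/532 + 4469/48620 = 1021116631/3233230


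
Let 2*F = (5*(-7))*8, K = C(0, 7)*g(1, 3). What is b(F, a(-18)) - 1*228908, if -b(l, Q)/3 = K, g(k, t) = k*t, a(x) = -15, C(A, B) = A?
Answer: -228908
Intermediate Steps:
K = 0 (K = 0*(1*3) = 0*3 = 0)
F = -140 (F = ((5*(-7))*8)/2 = (-35*8)/2 = (½)*(-280) = -140)
b(l, Q) = 0 (b(l, Q) = -3*0 = 0)
b(F, a(-18)) - 1*228908 = 0 - 1*228908 = 0 - 228908 = -228908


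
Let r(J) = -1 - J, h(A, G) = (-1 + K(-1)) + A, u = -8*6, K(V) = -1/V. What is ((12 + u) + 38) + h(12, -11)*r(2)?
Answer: -34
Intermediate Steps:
u = -48
h(A, G) = A (h(A, G) = (-1 - 1/(-1)) + A = (-1 - 1*(-1)) + A = (-1 + 1) + A = 0 + A = A)
((12 + u) + 38) + h(12, -11)*r(2) = ((12 - 48) + 38) + 12*(-1 - 1*2) = (-36 + 38) + 12*(-1 - 2) = 2 + 12*(-3) = 2 - 36 = -34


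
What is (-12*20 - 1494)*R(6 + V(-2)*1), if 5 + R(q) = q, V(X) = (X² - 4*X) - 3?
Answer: -17340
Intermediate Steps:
V(X) = -3 + X² - 4*X
R(q) = -5 + q
(-12*20 - 1494)*R(6 + V(-2)*1) = (-12*20 - 1494)*(-5 + (6 + (-3 + (-2)² - 4*(-2))*1)) = (-240 - 1494)*(-5 + (6 + (-3 + 4 + 8)*1)) = -1734*(-5 + (6 + 9*1)) = -1734*(-5 + (6 + 9)) = -1734*(-5 + 15) = -1734*10 = -17340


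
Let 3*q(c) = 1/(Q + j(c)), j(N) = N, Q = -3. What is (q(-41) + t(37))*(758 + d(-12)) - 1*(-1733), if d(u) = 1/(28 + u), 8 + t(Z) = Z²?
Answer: 727549025/704 ≈ 1.0335e+6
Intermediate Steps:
t(Z) = -8 + Z²
q(c) = 1/(3*(-3 + c))
(q(-41) + t(37))*(758 + d(-12)) - 1*(-1733) = (1/(3*(-3 - 41)) + (-8 + 37²))*(758 + 1/(28 - 12)) - 1*(-1733) = ((⅓)/(-44) + (-8 + 1369))*(758 + 1/16) + 1733 = ((⅓)*(-1/44) + 1361)*(758 + 1/16) + 1733 = (-1/132 + 1361)*(12129/16) + 1733 = (179651/132)*(12129/16) + 1733 = 726328993/704 + 1733 = 727549025/704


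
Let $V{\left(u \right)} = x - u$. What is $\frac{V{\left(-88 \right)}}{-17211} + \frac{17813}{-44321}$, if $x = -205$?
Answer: $- \frac{2137546}{5409991} \approx -0.39511$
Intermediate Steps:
$V{\left(u \right)} = -205 - u$
$\frac{V{\left(-88 \right)}}{-17211} + \frac{17813}{-44321} = \frac{-205 - -88}{-17211} + \frac{17813}{-44321} = \left(-205 + 88\right) \left(- \frac{1}{17211}\right) + 17813 \left(- \frac{1}{44321}\right) = \left(-117\right) \left(- \frac{1}{17211}\right) - \frac{379}{943} = \frac{39}{5737} - \frac{379}{943} = - \frac{2137546}{5409991}$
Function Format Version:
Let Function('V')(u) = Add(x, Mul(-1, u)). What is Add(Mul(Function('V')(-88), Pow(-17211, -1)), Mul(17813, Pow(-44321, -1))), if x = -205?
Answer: Rational(-2137546, 5409991) ≈ -0.39511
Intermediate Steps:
Function('V')(u) = Add(-205, Mul(-1, u))
Add(Mul(Function('V')(-88), Pow(-17211, -1)), Mul(17813, Pow(-44321, -1))) = Add(Mul(Add(-205, Mul(-1, -88)), Pow(-17211, -1)), Mul(17813, Pow(-44321, -1))) = Add(Mul(Add(-205, 88), Rational(-1, 17211)), Mul(17813, Rational(-1, 44321))) = Add(Mul(-117, Rational(-1, 17211)), Rational(-379, 943)) = Add(Rational(39, 5737), Rational(-379, 943)) = Rational(-2137546, 5409991)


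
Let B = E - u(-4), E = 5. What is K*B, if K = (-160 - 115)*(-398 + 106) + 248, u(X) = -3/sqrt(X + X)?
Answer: 402740 - 60411*I*sqrt(2) ≈ 4.0274e+5 - 85434.0*I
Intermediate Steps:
u(X) = -3*sqrt(2)/(2*sqrt(X))
B = 5 - 3*I*sqrt(2)/4 (B = 5 - (-3)*sqrt(2)/(2*sqrt(-4)) = 5 - (-3)*sqrt(2)*(-I/2)/2 = 5 - 3*I*sqrt(2)/4 ≈ 5.0 - 1.0607*I)
K = 80548 (K = -275*(-292) + 248 = 80300 + 248 = 80548)
K*B = 80548*(5 - 3*I*sqrt(2)/4) = 402740 - 60411*I*sqrt(2)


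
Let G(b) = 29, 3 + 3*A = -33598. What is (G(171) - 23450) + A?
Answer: -103864/3 ≈ -34621.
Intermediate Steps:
A = -33601/3 (A = -1 + (1/3)*(-33598) = -1 - 33598/3 = -33601/3 ≈ -11200.)
(G(171) - 23450) + A = (29 - 23450) - 33601/3 = -23421 - 33601/3 = -103864/3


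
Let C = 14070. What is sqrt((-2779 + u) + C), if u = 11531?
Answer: sqrt(22822) ≈ 151.07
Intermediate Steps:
sqrt((-2779 + u) + C) = sqrt((-2779 + 11531) + 14070) = sqrt(8752 + 14070) = sqrt(22822)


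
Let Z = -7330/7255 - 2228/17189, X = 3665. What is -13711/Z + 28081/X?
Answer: 1254115983099847/104202920830 ≈ 12035.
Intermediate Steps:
Z = -28431902/24941239 (Z = -7330*1/7255 - 2228*1/17189 = -1466/1451 - 2228/17189 = -28431902/24941239 ≈ -1.1400)
-13711/Z + 28081/X = -13711/(-28431902/24941239) + 28081/3665 = -13711*(-24941239/28431902) + 28081*(1/3665) = 341969327929/28431902 + 28081/3665 = 1254115983099847/104202920830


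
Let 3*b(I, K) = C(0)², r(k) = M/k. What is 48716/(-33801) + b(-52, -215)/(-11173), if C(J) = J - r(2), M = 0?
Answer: -2564/1779 ≈ -1.4413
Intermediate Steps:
r(k) = 0 (r(k) = 0/k = 0)
C(J) = J (C(J) = J - 1*0 = J + 0 = J)
b(I, K) = 0 (b(I, K) = (⅓)*0² = (⅓)*0 = 0)
48716/(-33801) + b(-52, -215)/(-11173) = 48716/(-33801) + 0/(-11173) = 48716*(-1/33801) + 0*(-1/11173) = -2564/1779 + 0 = -2564/1779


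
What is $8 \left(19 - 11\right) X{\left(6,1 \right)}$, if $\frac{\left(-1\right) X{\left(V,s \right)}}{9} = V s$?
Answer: $-3456$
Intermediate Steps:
$X{\left(V,s \right)} = - 9 V s$
$8 \left(19 - 11\right) X{\left(6,1 \right)} = 8 \left(19 - 11\right) \left(\left(-9\right) 6 \cdot 1\right) = 8 \cdot 8 \left(-54\right) = 64 \left(-54\right) = -3456$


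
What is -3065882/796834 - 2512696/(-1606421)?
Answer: -1461447811929/640025435557 ≈ -2.2834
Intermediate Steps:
-3065882/796834 - 2512696/(-1606421) = -3065882*1/796834 - 2512696*(-1/1606421) = -1532941/398417 + 2512696/1606421 = -1461447811929/640025435557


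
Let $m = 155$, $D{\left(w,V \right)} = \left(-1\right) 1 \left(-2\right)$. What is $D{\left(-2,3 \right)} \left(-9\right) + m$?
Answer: $137$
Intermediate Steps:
$D{\left(w,V \right)} = 2$ ($D{\left(w,V \right)} = \left(-1\right) \left(-2\right) = 2$)
$D{\left(-2,3 \right)} \left(-9\right) + m = 2 \left(-9\right) + 155 = -18 + 155 = 137$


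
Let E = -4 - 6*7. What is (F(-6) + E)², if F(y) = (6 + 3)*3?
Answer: 361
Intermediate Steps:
F(y) = 27 (F(y) = 9*3 = 27)
E = -46 (E = -4 - 42 = -46)
(F(-6) + E)² = (27 - 46)² = (-19)² = 361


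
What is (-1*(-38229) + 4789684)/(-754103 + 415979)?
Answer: -4827913/338124 ≈ -14.279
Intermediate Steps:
(-1*(-38229) + 4789684)/(-754103 + 415979) = (38229 + 4789684)/(-338124) = 4827913*(-1/338124) = -4827913/338124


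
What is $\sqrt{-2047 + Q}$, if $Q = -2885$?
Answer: $6 i \sqrt{137} \approx 70.228 i$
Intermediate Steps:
$\sqrt{-2047 + Q} = \sqrt{-2047 - 2885} = \sqrt{-4932} = 6 i \sqrt{137}$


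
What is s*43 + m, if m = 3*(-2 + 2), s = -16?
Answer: -688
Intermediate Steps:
m = 0 (m = 3*0 = 0)
s*43 + m = -16*43 + 0 = -688 + 0 = -688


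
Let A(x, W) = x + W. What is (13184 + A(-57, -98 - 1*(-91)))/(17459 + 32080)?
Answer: 13120/49539 ≈ 0.26484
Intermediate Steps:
A(x, W) = W + x
(13184 + A(-57, -98 - 1*(-91)))/(17459 + 32080) = (13184 + ((-98 - 1*(-91)) - 57))/(17459 + 32080) = (13184 + ((-98 + 91) - 57))/49539 = (13184 + (-7 - 57))*(1/49539) = (13184 - 64)*(1/49539) = 13120*(1/49539) = 13120/49539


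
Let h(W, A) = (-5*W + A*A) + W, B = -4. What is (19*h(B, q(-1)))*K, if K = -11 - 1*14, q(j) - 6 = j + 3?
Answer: -38000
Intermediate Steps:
q(j) = 9 + j (q(j) = 6 + (j + 3) = 6 + (3 + j) = 9 + j)
h(W, A) = A² - 4*W (h(W, A) = (-5*W + A²) + W = (A² - 5*W) + W = A² - 4*W)
K = -25 (K = -11 - 14 = -25)
(19*h(B, q(-1)))*K = (19*((9 - 1)² - 4*(-4)))*(-25) = (19*(8² + 16))*(-25) = (19*(64 + 16))*(-25) = (19*80)*(-25) = 1520*(-25) = -38000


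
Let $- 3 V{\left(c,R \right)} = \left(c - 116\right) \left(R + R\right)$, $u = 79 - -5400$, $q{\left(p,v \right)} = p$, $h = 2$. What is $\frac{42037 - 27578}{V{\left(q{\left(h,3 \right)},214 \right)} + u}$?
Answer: $\frac{14459}{21743} \approx 0.665$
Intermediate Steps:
$u = 5479$ ($u = 79 + 5400 = 5479$)
$V{\left(c,R \right)} = - \frac{2 R \left(-116 + c\right)}{3}$ ($V{\left(c,R \right)} = - \frac{\left(c - 116\right) \left(R + R\right)}{3} = - \frac{\left(-116 + c\right) 2 R}{3} = - \frac{2 R \left(-116 + c\right)}{3}$)
$\frac{42037 - 27578}{V{\left(q{\left(h,3 \right)},214 \right)} + u} = \frac{42037 - 27578}{\frac{2}{3} \cdot 214 \left(116 - 2\right) + 5479} = \frac{14459}{\frac{2}{3} \cdot 214 \left(116 - 2\right) + 5479} = \frac{14459}{\frac{2}{3} \cdot 214 \cdot 114 + 5479} = \frac{14459}{16264 + 5479} = \frac{14459}{21743}$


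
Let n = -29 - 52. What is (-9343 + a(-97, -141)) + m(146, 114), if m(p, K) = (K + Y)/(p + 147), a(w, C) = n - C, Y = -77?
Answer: -2719882/293 ≈ -9282.9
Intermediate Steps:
n = -81
a(w, C) = -81 - C
m(p, K) = (-77 + K)/(147 + p) (m(p, K) = (K - 77)/(p + 147) = (-77 + K)/(147 + p))
(-9343 + a(-97, -141)) + m(146, 114) = (-9343 + (-81 - 1*(-141))) + (-77 + 114)/(147 + 146) = (-9343 + (-81 + 141)) + 37/293 = (-9343 + 60) + (1/293)*37 = -9283 + 37/293 = -2719882/293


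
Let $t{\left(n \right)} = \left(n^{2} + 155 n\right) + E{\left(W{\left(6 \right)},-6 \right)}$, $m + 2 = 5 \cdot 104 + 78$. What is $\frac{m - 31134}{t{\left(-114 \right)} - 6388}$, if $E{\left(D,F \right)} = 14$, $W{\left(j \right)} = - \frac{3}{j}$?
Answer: $\frac{15269}{5524} \approx 2.7641$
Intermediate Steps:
$m = 596$ ($m = -2 + \left(5 \cdot 104 + 78\right) = -2 + \left(520 + 78\right) = -2 + 598 = 596$)
$t{\left(n \right)} = 14 + n^{2} + 155 n$ ($t{\left(n \right)} = \left(n^{2} + 155 n\right) + 14 = 14 + n^{2} + 155 n$)
$\frac{m - 31134}{t{\left(-114 \right)} - 6388} = \frac{596 - 31134}{\left(14 + \left(-114\right)^{2} + 155 \left(-114\right)\right) - 6388} = - \frac{30538}{\left(14 + 12996 - 17670\right) - 6388} = - \frac{30538}{-4660 - 6388} = - \frac{30538}{-11048} = \left(-30538\right) \left(- \frac{1}{11048}\right) = \frac{15269}{5524}$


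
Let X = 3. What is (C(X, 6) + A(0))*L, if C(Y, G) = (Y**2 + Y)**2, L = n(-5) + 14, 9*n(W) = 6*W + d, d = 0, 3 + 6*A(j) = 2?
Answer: 13808/9 ≈ 1534.2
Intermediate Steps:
A(j) = -1/6 (A(j) = -1/2 + (1/6)*2 = -1/2 + 1/3 = -1/6)
n(W) = 2*W/3 (n(W) = (6*W + 0)/9 = (6*W)/9 = 2*W/3)
L = 32/3 (L = (2/3)*(-5) + 14 = -10/3 + 14 = 32/3 ≈ 10.667)
C(Y, G) = (Y + Y**2)**2
(C(X, 6) + A(0))*L = (3**2*(1 + 3)**2 - 1/6)*(32/3) = (9*4**2 - 1/6)*(32/3) = (9*16 - 1/6)*(32/3) = (144 - 1/6)*(32/3) = (863/6)*(32/3) = 13808/9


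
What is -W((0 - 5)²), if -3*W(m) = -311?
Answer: -311/3 ≈ -103.67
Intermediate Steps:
W(m) = 311/3 (W(m) = -⅓*(-311) = 311/3)
-W((0 - 5)²) = -1*311/3 = -311/3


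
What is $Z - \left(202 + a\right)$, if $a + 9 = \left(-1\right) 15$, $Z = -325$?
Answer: $-503$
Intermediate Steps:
$a = -24$ ($a = -9 - 15 = -24$)
$Z - \left(202 + a\right) = -325 - \left(202 - 24\right) = -325 - 178 = -503$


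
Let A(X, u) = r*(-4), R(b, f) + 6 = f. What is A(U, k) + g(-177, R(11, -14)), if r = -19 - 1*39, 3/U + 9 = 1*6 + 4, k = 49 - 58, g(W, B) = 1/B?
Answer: 4639/20 ≈ 231.95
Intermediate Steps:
R(b, f) = -6 + f
k = -9
U = 3 (U = 3/(-9 + (1*6 + 4)) = 3/(-9 + (6 + 4)) = 3/(-9 + 10) = 3/1 = 3*1 = 3)
r = -58 (r = -19 - 39 = -58)
A(X, u) = 232 (A(X, u) = -58*(-4) = 232)
A(U, k) + g(-177, R(11, -14)) = 232 + 1/(-6 - 14) = 232 + 1/(-20) = 232 - 1/20 = 4639/20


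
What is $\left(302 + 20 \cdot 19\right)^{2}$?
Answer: $465124$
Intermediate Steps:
$\left(302 + 20 \cdot 19\right)^{2} = \left(302 + 380\right)^{2} = 682^{2} = 465124$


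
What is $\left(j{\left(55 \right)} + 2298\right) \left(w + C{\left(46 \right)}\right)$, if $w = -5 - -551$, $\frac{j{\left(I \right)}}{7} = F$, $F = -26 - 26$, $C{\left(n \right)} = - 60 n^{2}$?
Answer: $-244484676$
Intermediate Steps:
$F = -52$ ($F = -26 - 26 = -52$)
$j{\left(I \right)} = -364$ ($j{\left(I \right)} = 7 \left(-52\right) = -364$)
$w = 546$ ($w = -5 + 551 = 546$)
$\left(j{\left(55 \right)} + 2298\right) \left(w + C{\left(46 \right)}\right) = \left(-364 + 2298\right) \left(546 - 60 \cdot 46^{2}\right) = 1934 \left(546 - 126960\right) = 1934 \left(-126414\right) = -244484676$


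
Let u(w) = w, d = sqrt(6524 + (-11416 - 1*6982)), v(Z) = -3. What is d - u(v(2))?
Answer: 3 + I*sqrt(11874) ≈ 3.0 + 108.97*I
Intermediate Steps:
d = I*sqrt(11874) (d = sqrt(6524 + (-11416 - 6982)) = sqrt(6524 - 18398) = sqrt(-11874) = I*sqrt(11874) ≈ 108.97*I)
d - u(v(2)) = I*sqrt(11874) - 1*(-3) = I*sqrt(11874) + 3 = 3 + I*sqrt(11874)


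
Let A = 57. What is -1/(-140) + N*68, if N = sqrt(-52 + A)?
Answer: 1/140 + 68*sqrt(5) ≈ 152.06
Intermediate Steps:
N = sqrt(5) (N = sqrt(-52 + 57) = sqrt(5) ≈ 2.2361)
-1/(-140) + N*68 = -1/(-140) + sqrt(5)*68 = -1*(-1/140) + 68*sqrt(5) = 1/140 + 68*sqrt(5)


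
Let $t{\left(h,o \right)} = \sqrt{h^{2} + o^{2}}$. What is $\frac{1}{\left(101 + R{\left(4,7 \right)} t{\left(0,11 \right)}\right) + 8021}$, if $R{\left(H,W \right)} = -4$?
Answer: $\frac{1}{8078} \approx 0.00012379$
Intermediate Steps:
$\frac{1}{\left(101 + R{\left(4,7 \right)} t{\left(0,11 \right)}\right) + 8021} = \frac{1}{\left(101 - 4 \sqrt{0^{2} + 11^{2}}\right) + 8021} = \frac{1}{\left(101 - 4 \sqrt{0 + 121}\right) + 8021} = \frac{1}{\left(101 - 4 \sqrt{121}\right) + 8021} = \frac{1}{\left(101 - 44\right) + 8021} = \frac{1}{57 + 8021} = \frac{1}{8078}$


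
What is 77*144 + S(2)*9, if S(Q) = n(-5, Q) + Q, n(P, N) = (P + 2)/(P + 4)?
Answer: 11133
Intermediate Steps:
n(P, N) = (2 + P)/(4 + P)
S(Q) = 3 + Q (S(Q) = (2 - 5)/(4 - 5) + Q = -3/(-1) + Q = -1*(-3) + Q = 3 + Q)
77*144 + S(2)*9 = 77*144 + (3 + 2)*9 = 11088 + 5*9 = 11088 + 45 = 11133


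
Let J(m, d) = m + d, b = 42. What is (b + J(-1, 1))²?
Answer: 1764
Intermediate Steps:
J(m, d) = d + m
(b + J(-1, 1))² = (42 + (1 - 1))² = (42 + 0)² = 42² = 1764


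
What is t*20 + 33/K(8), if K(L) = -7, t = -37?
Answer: -5213/7 ≈ -744.71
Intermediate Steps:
t*20 + 33/K(8) = -37*20 + 33/(-7) = -740 + 33*(-1/7) = -740 - 33/7 = -5213/7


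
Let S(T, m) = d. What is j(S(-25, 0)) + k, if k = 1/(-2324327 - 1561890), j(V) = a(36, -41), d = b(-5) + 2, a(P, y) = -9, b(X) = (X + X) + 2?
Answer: -34975954/3886217 ≈ -9.0000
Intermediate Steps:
b(X) = 2 + 2*X (b(X) = 2*X + 2 = 2 + 2*X)
d = -6 (d = (2 + 2*(-5)) + 2 = (2 - 10) + 2 = -8 + 2 = -6)
S(T, m) = -6
j(V) = -9
k = -1/3886217 (k = 1/(-3886217) = -1/3886217 ≈ -2.5732e-7)
j(S(-25, 0)) + k = -9 - 1/3886217 = -34975954/3886217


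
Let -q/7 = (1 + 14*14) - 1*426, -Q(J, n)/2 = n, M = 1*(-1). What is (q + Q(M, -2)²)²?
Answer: 2621161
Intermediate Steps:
M = -1
Q(J, n) = -2*n
q = 1603 (q = -7*((1 + 14*14) - 1*426) = -7*((1 + 196) - 426) = -7*(197 - 426) = -7*(-229) = 1603)
(q + Q(M, -2)²)² = (1603 + (-2*(-2))²)² = (1603 + 4²)² = (1603 + 16)² = 1619² = 2621161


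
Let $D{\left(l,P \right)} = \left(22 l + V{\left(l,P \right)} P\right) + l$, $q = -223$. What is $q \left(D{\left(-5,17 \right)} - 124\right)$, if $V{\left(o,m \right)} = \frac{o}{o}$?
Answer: $49506$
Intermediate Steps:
$V{\left(o,m \right)} = 1$
$D{\left(l,P \right)} = P + 23 l$ ($D{\left(l,P \right)} = \left(22 l + 1 P\right) + l = \left(22 l + P\right) + l = \left(P + 22 l\right) + l = P + 23 l$)
$q \left(D{\left(-5,17 \right)} - 124\right) = - 223 \left(\left(17 + 23 \left(-5\right)\right) - 124\right) = - 223 \left(\left(17 - 115\right) - 124\right) = - 223 \left(-98 - 124\right) = \left(-223\right) \left(-222\right) = 49506$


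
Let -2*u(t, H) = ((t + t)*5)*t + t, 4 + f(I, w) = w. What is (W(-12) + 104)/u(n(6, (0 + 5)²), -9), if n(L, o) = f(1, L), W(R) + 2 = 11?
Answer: -113/21 ≈ -5.3810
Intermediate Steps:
W(R) = 9 (W(R) = -2 + 11 = 9)
f(I, w) = -4 + w
n(L, o) = -4 + L
u(t, H) = -5*t² - t/2 (u(t, H) = -(((t + t)*5)*t + t)/2 = -(((2*t)*5)*t + t)/2 = -((10*t)*t + t)/2 = -(10*t² + t)/2 = -(t + 10*t²)/2 = -5*t² - t/2)
(W(-12) + 104)/u(n(6, (0 + 5)²), -9) = (9 + 104)/((-(-4 + 6)*(1 + 10*(-4 + 6))/2)) = 113/((-½*2*(1 + 10*2))) = 113/((-½*2*(1 + 20))) = 113/((-½*2*21)) = 113/(-21) = 113*(-1/21) = -113/21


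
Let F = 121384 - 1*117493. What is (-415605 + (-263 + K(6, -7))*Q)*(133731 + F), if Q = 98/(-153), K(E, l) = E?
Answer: -2915860574246/51 ≈ -5.7174e+10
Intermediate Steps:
F = 3891 (F = 121384 - 117493 = 3891)
Q = -98/153 (Q = 98*(-1/153) = -98/153 ≈ -0.64052)
(-415605 + (-263 + K(6, -7))*Q)*(133731 + F) = (-415605 + (-263 + 6)*(-98/153))*(133731 + 3891) = (-415605 - 257*(-98/153))*137622 = (-415605 + 25186/153)*137622 = -63562379/153*137622 = -2915860574246/51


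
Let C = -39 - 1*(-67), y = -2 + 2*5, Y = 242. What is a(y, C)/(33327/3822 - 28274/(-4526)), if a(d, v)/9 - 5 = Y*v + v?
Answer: 25239560346/6164315 ≈ 4094.5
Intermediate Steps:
y = 8 (y = -2 + 10 = 8)
C = 28 (C = -39 + 67 = 28)
a(d, v) = 45 + 2187*v (a(d, v) = 45 + 9*(242*v + v) = 45 + 9*(243*v) = 45 + 2187*v)
a(y, C)/(33327/3822 - 28274/(-4526)) = (45 + 2187*28)/(33327/3822 - 28274/(-4526)) = (45 + 61236)/(33327*(1/3822) - 28274*(-1/4526)) = 61281/(1587/182 + 14137/2263) = 61281/(6164315/411866) = 61281*(411866/6164315) = 25239560346/6164315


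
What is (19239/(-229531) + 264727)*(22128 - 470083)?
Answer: -27219104804983090/229531 ≈ -1.1859e+11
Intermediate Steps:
(19239/(-229531) + 264727)*(22128 - 470083) = (19239*(-1/229531) + 264727)*(-447955) = (-19239/229531 + 264727)*(-447955) = (60763033798/229531)*(-447955) = -27219104804983090/229531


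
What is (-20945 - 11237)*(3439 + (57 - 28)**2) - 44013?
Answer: -137782973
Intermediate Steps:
(-20945 - 11237)*(3439 + (57 - 28)**2) - 44013 = -32182*(3439 + 29**2) - 44013 = -32182*(3439 + 841) - 44013 = -32182*4280 - 44013 = -137738960 - 44013 = -137782973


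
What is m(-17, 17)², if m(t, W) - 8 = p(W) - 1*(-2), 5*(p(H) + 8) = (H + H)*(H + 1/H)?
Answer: 13924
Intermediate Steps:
p(H) = -8 + 2*H*(H + 1/H)/5 (p(H) = -8 + ((H + H)*(H + 1/H))/5 = -8 + ((2*H)*(H + 1/H))/5 = -8 + (2*H*(H + 1/H))/5 = -8 + 2*H*(H + 1/H)/5)
m(t, W) = 12/5 + 2*W²/5 (m(t, W) = 8 + ((-38/5 + 2*W²/5) - 1*(-2)) = 8 + ((-38/5 + 2*W²/5) + 2) = 8 + (-28/5 + 2*W²/5) = 12/5 + 2*W²/5)
m(-17, 17)² = (12/5 + (⅖)*17²)² = (12/5 + (⅖)*289)² = (12/5 + 578/5)² = 118² = 13924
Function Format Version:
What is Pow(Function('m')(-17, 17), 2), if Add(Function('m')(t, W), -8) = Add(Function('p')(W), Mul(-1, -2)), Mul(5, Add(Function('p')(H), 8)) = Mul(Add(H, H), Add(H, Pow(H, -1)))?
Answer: 13924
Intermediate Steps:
Function('p')(H) = Add(-8, Mul(Rational(2, 5), H, Add(H, Pow(H, -1)))) (Function('p')(H) = Add(-8, Mul(Rational(1, 5), Mul(Add(H, H), Add(H, Pow(H, -1))))) = Add(-8, Mul(Rational(1, 5), Mul(Mul(2, H), Add(H, Pow(H, -1))))) = Add(-8, Mul(Rational(1, 5), Mul(2, H, Add(H, Pow(H, -1))))) = Add(-8, Mul(Rational(2, 5), H, Add(H, Pow(H, -1)))))
Function('m')(t, W) = Add(Rational(12, 5), Mul(Rational(2, 5), Pow(W, 2))) (Function('m')(t, W) = Add(8, Add(Add(Rational(-38, 5), Mul(Rational(2, 5), Pow(W, 2))), Mul(-1, -2))) = Add(8, Add(Add(Rational(-38, 5), Mul(Rational(2, 5), Pow(W, 2))), 2)) = Add(8, Add(Rational(-28, 5), Mul(Rational(2, 5), Pow(W, 2)))) = Add(Rational(12, 5), Mul(Rational(2, 5), Pow(W, 2))))
Pow(Function('m')(-17, 17), 2) = Pow(Add(Rational(12, 5), Mul(Rational(2, 5), Pow(17, 2))), 2) = Pow(Add(Rational(12, 5), Mul(Rational(2, 5), 289)), 2) = Pow(Add(Rational(12, 5), Rational(578, 5)), 2) = Pow(118, 2) = 13924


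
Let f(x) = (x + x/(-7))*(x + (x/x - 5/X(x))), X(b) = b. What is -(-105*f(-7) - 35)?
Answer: 3365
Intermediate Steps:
f(x) = 6*x*(1 + x - 5/x)/7 (f(x) = (x + x/(-7))*(x + (x/x - 5/x)) = (x + x*(-1/7))*(x + (1 - 5/x)) = (x - x/7)*(1 + x - 5/x) = (6*x/7)*(1 + x - 5/x) = 6*x*(1 + x - 5/x)/7)
-(-105*f(-7) - 35) = -(-105*(-30/7 + (6/7)*(-7)*(1 - 7)) - 35) = -(-105*(-30/7 + (6/7)*(-7)*(-6)) - 35) = -(-105*(-30/7 + 36) - 35) = -(-105*222/7 - 35) = -(-3330 - 35) = -1*(-3365) = 3365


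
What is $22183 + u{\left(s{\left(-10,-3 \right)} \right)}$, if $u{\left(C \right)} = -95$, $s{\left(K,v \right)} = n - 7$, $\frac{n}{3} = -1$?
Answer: $22088$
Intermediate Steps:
$n = -3$ ($n = 3 \left(-1\right) = -3$)
$s{\left(K,v \right)} = -10$ ($s{\left(K,v \right)} = -3 - 7 = -10$)
$22183 + u{\left(s{\left(-10,-3 \right)} \right)} = 22183 - 95 = 22088$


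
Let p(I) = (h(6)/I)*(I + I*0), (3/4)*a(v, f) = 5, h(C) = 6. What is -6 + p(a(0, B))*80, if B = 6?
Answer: 474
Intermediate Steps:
a(v, f) = 20/3 (a(v, f) = (4/3)*5 = 20/3)
p(I) = 6 (p(I) = (6/I)*(I + I*0) = (6/I)*(I + 0) = (6/I)*I = 6)
-6 + p(a(0, B))*80 = -6 + 6*80 = -6 + 480 = 474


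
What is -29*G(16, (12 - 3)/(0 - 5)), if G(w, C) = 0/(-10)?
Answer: 0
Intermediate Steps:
G(w, C) = 0 (G(w, C) = 0*(-⅒) = 0)
-29*G(16, (12 - 3)/(0 - 5)) = -29*0 = 0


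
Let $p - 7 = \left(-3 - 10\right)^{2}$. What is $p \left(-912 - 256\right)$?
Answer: $-205568$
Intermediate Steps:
$p = 176$ ($p = 7 + \left(-3 - 10\right)^{2} = 7 + \left(-13\right)^{2} = 7 + 169 = 176$)
$p \left(-912 - 256\right) = 176 \left(-912 - 256\right) = 176 \left(-1168\right) = -205568$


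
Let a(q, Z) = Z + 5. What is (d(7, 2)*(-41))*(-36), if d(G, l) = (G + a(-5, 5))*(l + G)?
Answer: 225828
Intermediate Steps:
a(q, Z) = 5 + Z
d(G, l) = (10 + G)*(G + l) (d(G, l) = (G + (5 + 5))*(l + G) = (G + 10)*(G + l) = (10 + G)*(G + l))
(d(7, 2)*(-41))*(-36) = ((7**2 + 10*7 + 10*2 + 7*2)*(-41))*(-36) = ((49 + 70 + 20 + 14)*(-41))*(-36) = (153*(-41))*(-36) = -6273*(-36) = 225828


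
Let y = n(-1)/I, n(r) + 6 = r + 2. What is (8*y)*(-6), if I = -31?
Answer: -240/31 ≈ -7.7419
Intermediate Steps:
n(r) = -4 + r (n(r) = -6 + (r + 2) = -6 + (2 + r) = -4 + r)
y = 5/31 (y = (-4 - 1)/(-31) = -5*(-1/31) = 5/31 ≈ 0.16129)
(8*y)*(-6) = (8*(5/31))*(-6) = (40/31)*(-6) = -240/31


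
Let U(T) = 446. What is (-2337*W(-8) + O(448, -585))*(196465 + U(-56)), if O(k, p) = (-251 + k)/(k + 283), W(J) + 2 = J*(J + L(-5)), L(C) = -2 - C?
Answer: -751933483587/43 ≈ -1.7487e+10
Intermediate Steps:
W(J) = -2 + J*(3 + J) (W(J) = -2 + J*(J + (-2 - 1*(-5))) = -2 + J*(J + (-2 + 5)) = -2 + J*(J + 3) = -2 + J*(3 + J))
O(k, p) = (-251 + k)/(283 + k)
(-2337*W(-8) + O(448, -585))*(196465 + U(-56)) = (-2337*(-2 + (-8)**2 + 3*(-8)) + (-251 + 448)/(283 + 448))*(196465 + 446) = (-2337*(-2 + 64 - 24) + 197/731)*196911 = (-2337*38 + (1/731)*197)*196911 = (-88806 + 197/731)*196911 = -64916989/731*196911 = -751933483587/43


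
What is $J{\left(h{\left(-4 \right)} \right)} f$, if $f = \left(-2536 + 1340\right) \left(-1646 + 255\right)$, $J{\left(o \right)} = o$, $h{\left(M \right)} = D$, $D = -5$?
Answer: $-8318180$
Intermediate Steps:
$h{\left(M \right)} = -5$
$f = 1663636$ ($f = \left(-1196\right) \left(-1391\right) = 1663636$)
$J{\left(h{\left(-4 \right)} \right)} f = \left(-5\right) 1663636 = -8318180$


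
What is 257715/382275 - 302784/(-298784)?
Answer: 133852689/79317815 ≈ 1.6875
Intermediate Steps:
257715/382275 - 302784/(-298784) = 257715*(1/382275) - 302784*(-1/298784) = 5727/8495 + 9462/9337 = 133852689/79317815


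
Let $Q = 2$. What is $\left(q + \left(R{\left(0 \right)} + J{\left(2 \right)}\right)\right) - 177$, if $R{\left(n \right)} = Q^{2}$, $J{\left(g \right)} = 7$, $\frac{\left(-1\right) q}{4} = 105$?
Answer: $-586$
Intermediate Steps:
$q = -420$ ($q = \left(-4\right) 105 = -420$)
$R{\left(n \right)} = 4$ ($R{\left(n \right)} = 2^{2} = 4$)
$\left(q + \left(R{\left(0 \right)} + J{\left(2 \right)}\right)\right) - 177 = \left(-420 + \left(4 + 7\right)\right) - 177 = \left(-420 + 11\right) - 177 = -409 - 177 = -586$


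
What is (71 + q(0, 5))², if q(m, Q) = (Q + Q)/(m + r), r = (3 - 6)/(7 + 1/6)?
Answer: 179776/81 ≈ 2219.5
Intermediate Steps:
r = -18/43 (r = -3/(7 + ⅙) = -3/43/6 = -3*6/43 = -18/43 ≈ -0.41860)
q(m, Q) = 2*Q/(-18/43 + m) (q(m, Q) = (Q + Q)/(m - 18/43) = (2*Q)/(-18/43 + m) = 2*Q/(-18/43 + m))
(71 + q(0, 5))² = (71 + 86*5/(-18 + 43*0))² = (71 + 86*5/(-18 + 0))² = (71 + 86*5/(-18))² = (71 + 86*5*(-1/18))² = (71 - 215/9)² = (424/9)² = 179776/81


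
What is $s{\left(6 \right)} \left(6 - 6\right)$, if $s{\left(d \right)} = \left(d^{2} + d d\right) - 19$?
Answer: $0$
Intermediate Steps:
$s{\left(d \right)} = -19 + 2 d^{2}$ ($s{\left(d \right)} = \left(d^{2} + d^{2}\right) - 19 = 2 d^{2} - 19 = -19 + 2 d^{2}$)
$s{\left(6 \right)} \left(6 - 6\right) = \left(-19 + 2 \cdot 6^{2}\right) \left(6 - 6\right) = \left(-19 + 2 \cdot 36\right) \left(6 - 6\right) = \left(-19 + 72\right) 0 = 53 \cdot 0 = 0$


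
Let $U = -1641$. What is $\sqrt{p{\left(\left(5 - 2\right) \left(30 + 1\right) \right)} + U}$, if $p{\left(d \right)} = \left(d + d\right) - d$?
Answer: $6 i \sqrt{43} \approx 39.345 i$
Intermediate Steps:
$p{\left(d \right)} = d$ ($p{\left(d \right)} = 2 d - d = d$)
$\sqrt{p{\left(\left(5 - 2\right) \left(30 + 1\right) \right)} + U} = \sqrt{\left(5 - 2\right) \left(30 + 1\right) - 1641} = \sqrt{3 \cdot 31 - 1641} = \sqrt{93 - 1641} = \sqrt{-1548} = 6 i \sqrt{43}$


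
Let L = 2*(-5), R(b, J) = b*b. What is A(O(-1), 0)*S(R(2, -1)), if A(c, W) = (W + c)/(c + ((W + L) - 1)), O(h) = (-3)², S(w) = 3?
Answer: -27/2 ≈ -13.500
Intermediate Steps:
R(b, J) = b²
L = -10
O(h) = 9
A(c, W) = (W + c)/(-11 + W + c) (A(c, W) = (W + c)/(c + ((W - 10) - 1)) = (W + c)/(c + ((-10 + W) - 1)) = (W + c)/(c + (-11 + W)) = (W + c)/(-11 + W + c))
A(O(-1), 0)*S(R(2, -1)) = ((0 + 9)/(-11 + 0 + 9))*3 = (9/(-2))*3 = -½*9*3 = -9/2*3 = -27/2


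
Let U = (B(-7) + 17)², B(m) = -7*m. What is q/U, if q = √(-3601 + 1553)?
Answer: 8*I*√2/1089 ≈ 0.010389*I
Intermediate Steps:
q = 32*I*√2 (q = √(-2048) = 32*I*√2 ≈ 45.255*I)
U = 4356 (U = (-7*(-7) + 17)² = (49 + 17)² = 66² = 4356)
q/U = (32*I*√2)/4356 = (32*I*√2)*(1/4356) = 8*I*√2/1089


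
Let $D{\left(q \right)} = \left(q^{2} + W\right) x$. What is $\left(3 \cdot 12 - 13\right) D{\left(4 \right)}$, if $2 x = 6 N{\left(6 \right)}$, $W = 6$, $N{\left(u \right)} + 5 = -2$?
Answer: $-10626$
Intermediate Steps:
$N{\left(u \right)} = -7$ ($N{\left(u \right)} = -5 - 2 = -7$)
$x = -21$ ($x = \frac{6 \left(-7\right)}{2} = \frac{1}{2} \left(-42\right) = -21$)
$D{\left(q \right)} = -126 - 21 q^{2}$ ($D{\left(q \right)} = \left(q^{2} + 6\right) \left(-21\right) = \left(6 + q^{2}\right) \left(-21\right) = -126 - 21 q^{2}$)
$\left(3 \cdot 12 - 13\right) D{\left(4 \right)} = \left(3 \cdot 12 - 13\right) \left(-126 - 21 \cdot 4^{2}\right) = \left(36 - 13\right) \left(-126 - 336\right) = 23 \left(-126 - 336\right) = 23 \left(-462\right) = -10626$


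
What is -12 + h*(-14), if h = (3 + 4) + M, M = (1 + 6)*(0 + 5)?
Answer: -600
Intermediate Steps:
M = 35 (M = 7*5 = 35)
h = 42 (h = (3 + 4) + 35 = 7 + 35 = 42)
-12 + h*(-14) = -12 + 42*(-14) = -12 - 588 = -600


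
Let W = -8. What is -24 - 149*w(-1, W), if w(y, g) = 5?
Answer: -769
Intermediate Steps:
-24 - 149*w(-1, W) = -24 - 149*5 = -24 - 745 = -769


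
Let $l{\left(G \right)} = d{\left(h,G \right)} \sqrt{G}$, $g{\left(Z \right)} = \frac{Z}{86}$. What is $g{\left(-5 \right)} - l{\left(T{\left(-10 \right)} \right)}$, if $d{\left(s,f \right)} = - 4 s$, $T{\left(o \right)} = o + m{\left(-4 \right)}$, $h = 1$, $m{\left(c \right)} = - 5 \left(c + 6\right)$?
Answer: $- \frac{5}{86} + 8 i \sqrt{5} \approx -0.05814 + 17.889 i$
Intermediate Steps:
$g{\left(Z \right)} = \frac{Z}{86}$ ($g{\left(Z \right)} = Z \frac{1}{86} = \frac{Z}{86}$)
$m{\left(c \right)} = -30 - 5 c$ ($m{\left(c \right)} = - 5 \left(6 + c\right) = -30 - 5 c$)
$T{\left(o \right)} = -10 + o$ ($T{\left(o \right)} = o - 10 = -10 + o$)
$l{\left(G \right)} = - 4 \sqrt{G}$ ($l{\left(G \right)} = \left(-4\right) 1 \sqrt{G} = - 4 \sqrt{G}$)
$g{\left(-5 \right)} - l{\left(T{\left(-10 \right)} \right)} = \frac{1}{86} \left(-5\right) - - 4 \sqrt{-10 - 10} = - \frac{5}{86} - - 4 \sqrt{-20} = - \frac{5}{86} - - 4 \cdot 2 i \sqrt{5} = - \frac{5}{86} - - 8 i \sqrt{5} = - \frac{5}{86} + 8 i \sqrt{5}$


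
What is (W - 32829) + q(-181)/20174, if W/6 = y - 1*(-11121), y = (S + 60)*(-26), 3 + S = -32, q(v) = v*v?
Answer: 605192239/20174 ≈ 29999.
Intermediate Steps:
q(v) = v**2
S = -35 (S = -3 - 32 = -35)
y = -650 (y = (-35 + 60)*(-26) = 25*(-26) = -650)
W = 62826 (W = 6*(-650 - 1*(-11121)) = 6*(-650 + 11121) = 6*10471 = 62826)
(W - 32829) + q(-181)/20174 = (62826 - 32829) + (-181)**2/20174 = 29997 + 32761*(1/20174) = 29997 + 32761/20174 = 605192239/20174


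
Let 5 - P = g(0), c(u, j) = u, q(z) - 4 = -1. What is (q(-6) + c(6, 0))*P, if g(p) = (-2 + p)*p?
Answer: 45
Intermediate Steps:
q(z) = 3 (q(z) = 4 - 1 = 3)
g(p) = p*(-2 + p)
P = 5 (P = 5 - 0*(-2 + 0) = 5 - 0*(-2) = 5 - 1*0 = 5 + 0 = 5)
(q(-6) + c(6, 0))*P = (3 + 6)*5 = 9*5 = 45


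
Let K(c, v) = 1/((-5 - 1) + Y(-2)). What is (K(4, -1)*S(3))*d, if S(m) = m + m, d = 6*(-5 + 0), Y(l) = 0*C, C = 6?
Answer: 30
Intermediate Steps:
Y(l) = 0 (Y(l) = 0*6 = 0)
d = -30 (d = 6*(-5) = -30)
K(c, v) = -⅙ (K(c, v) = 1/((-5 - 1) + 0) = 1/(-6 + 0) = 1/(-6) = -⅙)
S(m) = 2*m
(K(4, -1)*S(3))*d = -3/3*(-30) = -⅙*6*(-30) = -1*(-30) = 30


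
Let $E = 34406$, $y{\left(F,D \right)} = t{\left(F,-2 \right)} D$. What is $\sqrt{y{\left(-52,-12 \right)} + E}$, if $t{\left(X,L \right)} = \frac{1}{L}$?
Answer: $2 \sqrt{8603} \approx 185.5$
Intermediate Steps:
$y{\left(F,D \right)} = - \frac{D}{2}$ ($y{\left(F,D \right)} = \frac{D}{-2} = - \frac{D}{2}$)
$\sqrt{y{\left(-52,-12 \right)} + E} = \sqrt{\left(- \frac{1}{2}\right) \left(-12\right) + 34406} = \sqrt{6 + 34406} = \sqrt{34412} = 2 \sqrt{8603}$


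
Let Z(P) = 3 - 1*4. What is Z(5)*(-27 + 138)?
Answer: -111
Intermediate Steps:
Z(P) = -1 (Z(P) = 3 - 4 = -1)
Z(5)*(-27 + 138) = -(-27 + 138) = -1*111 = -111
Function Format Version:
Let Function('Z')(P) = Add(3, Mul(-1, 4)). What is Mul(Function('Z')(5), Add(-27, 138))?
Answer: -111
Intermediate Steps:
Function('Z')(P) = -1 (Function('Z')(P) = Add(3, -4) = -1)
Mul(Function('Z')(5), Add(-27, 138)) = Mul(-1, Add(-27, 138)) = Mul(-1, 111) = -111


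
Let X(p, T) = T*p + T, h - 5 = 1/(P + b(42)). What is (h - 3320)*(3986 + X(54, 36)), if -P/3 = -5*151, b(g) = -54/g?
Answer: -8247128831/417 ≈ -1.9777e+7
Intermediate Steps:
P = 2265 (P = -(-15)*151 = -3*(-755) = 2265)
h = 79237/15846 (h = 5 + 1/(2265 - 54/42) = 5 + 1/(2265 - 54*1/42) = 5 + 1/(2265 - 9/7) = 5 + 1/(15846/7) = 5 + 7/15846 = 79237/15846 ≈ 5.0004)
X(p, T) = T + T*p
(h - 3320)*(3986 + X(54, 36)) = (79237/15846 - 3320)*(3986 + 36*(1 + 54)) = -52529483*(3986 + 36*55)/15846 = -52529483*(3986 + 1980)/15846 = -52529483/15846*5966 = -8247128831/417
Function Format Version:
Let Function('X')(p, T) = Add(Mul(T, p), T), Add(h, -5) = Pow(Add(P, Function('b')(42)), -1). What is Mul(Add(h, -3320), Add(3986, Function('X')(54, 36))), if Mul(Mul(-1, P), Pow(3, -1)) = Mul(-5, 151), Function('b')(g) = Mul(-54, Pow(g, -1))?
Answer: Rational(-8247128831, 417) ≈ -1.9777e+7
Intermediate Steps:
P = 2265 (P = Mul(-3, Mul(-5, 151)) = Mul(-3, -755) = 2265)
h = Rational(79237, 15846) (h = Add(5, Pow(Add(2265, Mul(-54, Pow(42, -1))), -1)) = Add(5, Pow(Add(2265, Mul(-54, Rational(1, 42))), -1)) = Add(5, Pow(Add(2265, Rational(-9, 7)), -1)) = Add(5, Pow(Rational(15846, 7), -1)) = Add(5, Rational(7, 15846)) = Rational(79237, 15846) ≈ 5.0004)
Function('X')(p, T) = Add(T, Mul(T, p))
Mul(Add(h, -3320), Add(3986, Function('X')(54, 36))) = Mul(Add(Rational(79237, 15846), -3320), Add(3986, Mul(36, Add(1, 54)))) = Mul(Rational(-52529483, 15846), Add(3986, Mul(36, 55))) = Mul(Rational(-52529483, 15846), Add(3986, 1980)) = Mul(Rational(-52529483, 15846), 5966) = Rational(-8247128831, 417)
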